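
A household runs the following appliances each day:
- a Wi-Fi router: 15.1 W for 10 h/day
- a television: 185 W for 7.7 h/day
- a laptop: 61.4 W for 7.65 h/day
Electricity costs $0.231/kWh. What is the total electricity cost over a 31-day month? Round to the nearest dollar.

Wi-Fi router: 15.1 W × 10 h × 31 d = 4,681 Wh = 4.681 kWh
television: 185 W × 7.7 h × 31 d = 44,160 Wh = 44.16 kWh
laptop: 61.4 W × 7.65 h × 31 d = 14,561 Wh = 14.56 kWh
Total energy = 4.681 + 44.16 + 14.56 = 63.4 kWh
Cost = 63.4 kWh × $0.231 = $14.65 ≈ $15

$15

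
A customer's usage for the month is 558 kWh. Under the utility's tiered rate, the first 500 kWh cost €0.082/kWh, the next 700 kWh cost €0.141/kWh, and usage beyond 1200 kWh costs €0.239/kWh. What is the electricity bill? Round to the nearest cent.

First 500 kWh × €0.082 = €41.00
Next 58 kWh × €0.141 = €8.18
Remaining tier: 0 kWh (not reached)
Total = €49.18

€49.18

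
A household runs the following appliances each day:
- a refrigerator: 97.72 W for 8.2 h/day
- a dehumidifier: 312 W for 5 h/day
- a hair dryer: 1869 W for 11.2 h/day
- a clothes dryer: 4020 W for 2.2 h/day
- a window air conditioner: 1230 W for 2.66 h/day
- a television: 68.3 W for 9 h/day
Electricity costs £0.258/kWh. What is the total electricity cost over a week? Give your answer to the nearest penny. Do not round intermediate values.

£65.06

refrigerator: 97.72 W × 8.2 h × 7 d = 5,609 Wh = 5.609 kWh
dehumidifier: 312 W × 5 h × 7 d = 10,920 Wh = 10.92 kWh
hair dryer: 1869 W × 11.2 h × 7 d = 146,530 Wh = 146.5 kWh
clothes dryer: 4020 W × 2.2 h × 7 d = 61,908 Wh = 61.91 kWh
window air conditioner: 1230 W × 2.66 h × 7 d = 22,903 Wh = 22.9 kWh
television: 68.3 W × 9 h × 7 d = 4,303 Wh = 4.303 kWh
Total energy = 5.609 + 10.92 + 146.5 + 61.91 + 22.9 + 4.303 = 252.2 kWh
Cost = 252.2 kWh × £0.258 = £65.06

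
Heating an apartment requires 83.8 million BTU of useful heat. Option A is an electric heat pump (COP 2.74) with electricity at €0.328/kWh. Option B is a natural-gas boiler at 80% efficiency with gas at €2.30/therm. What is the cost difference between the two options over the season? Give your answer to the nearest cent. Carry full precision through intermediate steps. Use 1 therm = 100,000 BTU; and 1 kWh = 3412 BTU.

€530.82

Heat load = 83.8 × 10⁶ BTU = 83,800,000 BTU
Gas: input = 83,800,000 / 0.80 = 104,750,000 BTU = 1,048 therm → 1,048 × €2.30 = €2,409.25
Heat pump: 83,800,000 BTU / 3412 = 24,560 kWh heat; / 2.74 = 8,964 kWh in → × €0.328 = €2,940.07
Difference = |€2,409.25 − €2,940.07| = €530.82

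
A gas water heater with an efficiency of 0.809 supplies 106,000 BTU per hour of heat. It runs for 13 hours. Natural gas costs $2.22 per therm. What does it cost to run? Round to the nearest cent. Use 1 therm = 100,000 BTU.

Heat delivered = 106,000 BTU/h × 13 h = 1,378,000 BTU
Gas input = 1,378,000 / 0.809 = 1,703,337 BTU
= 1,703,337 / 100,000 = 17.03 therm
Cost = 17.03 × $2.22/therm = $37.81

$37.81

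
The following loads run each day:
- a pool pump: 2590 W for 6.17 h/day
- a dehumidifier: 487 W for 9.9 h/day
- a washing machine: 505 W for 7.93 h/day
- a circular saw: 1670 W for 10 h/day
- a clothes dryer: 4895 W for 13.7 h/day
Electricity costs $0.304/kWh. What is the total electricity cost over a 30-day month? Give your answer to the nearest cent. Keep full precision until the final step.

pool pump: 2590 W × 6.17 h × 30 d = 479,409 Wh = 479.4 kWh
dehumidifier: 487 W × 9.9 h × 30 d = 144,639 Wh = 144.6 kWh
washing machine: 505 W × 7.93 h × 30 d = 120,139 Wh = 120.1 kWh
circular saw: 1670 W × 10 h × 30 d = 501,000 Wh = 501 kWh
clothes dryer: 4895 W × 13.7 h × 30 d = 2,011,845 Wh = 2,012 kWh
Total energy = 479.4 + 144.6 + 120.1 + 501 + 2,012 = 3,257 kWh
Cost = 3,257 kWh × $0.304 = $990.14

$990.14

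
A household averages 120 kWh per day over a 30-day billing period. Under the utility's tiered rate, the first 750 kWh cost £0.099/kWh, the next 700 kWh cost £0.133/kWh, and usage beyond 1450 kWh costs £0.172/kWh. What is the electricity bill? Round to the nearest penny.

Usage = 120 kWh/day × 30 days = 3600 kWh
First 750 kWh × £0.099 = £74.25
Next 700 kWh × £0.133 = £93.10
Remaining 2150 kWh × £0.172 = £369.80
Total = £537.15

£537.15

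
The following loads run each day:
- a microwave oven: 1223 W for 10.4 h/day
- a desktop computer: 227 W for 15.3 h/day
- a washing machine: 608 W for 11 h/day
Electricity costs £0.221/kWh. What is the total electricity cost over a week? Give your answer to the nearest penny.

microwave oven: 1223 W × 10.4 h × 7 d = 89,034 Wh = 89.03 kWh
desktop computer: 227 W × 15.3 h × 7 d = 24,312 Wh = 24.31 kWh
washing machine: 608 W × 11 h × 7 d = 46,816 Wh = 46.82 kWh
Total energy = 89.03 + 24.31 + 46.82 = 160.2 kWh
Cost = 160.2 kWh × £0.221 = £35.40

£35.40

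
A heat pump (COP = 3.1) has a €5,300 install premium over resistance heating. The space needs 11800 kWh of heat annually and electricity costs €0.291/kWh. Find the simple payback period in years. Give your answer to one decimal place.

2.3 years

Resistance: 11800 kWh × €0.291 = €3,433.80/yr
Heat pump: 11800 / 3.1 = 3806 kWh in → × €0.291 = €1,107.68/yr
Annual savings = €2,326.12
Payback = €5,300 / €2,326.12 = 2.28 years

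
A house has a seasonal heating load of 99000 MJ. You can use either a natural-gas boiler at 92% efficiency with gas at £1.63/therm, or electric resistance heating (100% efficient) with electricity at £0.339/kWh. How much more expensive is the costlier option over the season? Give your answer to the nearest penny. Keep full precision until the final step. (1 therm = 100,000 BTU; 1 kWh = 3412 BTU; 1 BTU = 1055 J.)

£7660.80

Heat load = 99000 MJ = 99,000,000,000 J / 1055 = 93,838,863 BTU
Gas: input = 93,838,863 / 0.920 = 101,998,764 BTU = 1,020 therm → 1,020 × £1.63 = £1,662.58
Electric: 93,838,863 BTU / 3412 = 27,500 kWh → × £0.339 = £9,323.38
Difference = |£1,662.58 − £9,323.38| = £7,660.80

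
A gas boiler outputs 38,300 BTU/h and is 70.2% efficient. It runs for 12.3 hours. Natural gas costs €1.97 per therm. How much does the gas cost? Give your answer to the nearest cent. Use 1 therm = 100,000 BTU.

Heat delivered = 38,300 BTU/h × 12.3 h = 471,090 BTU
Gas input = 471,090 / 0.702 = 671,068 BTU
= 671,068 / 100,000 = 6.711 therm
Cost = 6.711 × €1.97/therm = €13.22

€13.22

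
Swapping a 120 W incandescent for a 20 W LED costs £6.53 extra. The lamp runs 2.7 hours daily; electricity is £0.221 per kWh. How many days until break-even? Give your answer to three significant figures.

Power saved = 120 − 20 = 100 W
Daily energy saved = 100 W × 2.7 h = 270 Wh = 0.27 kWh
Daily savings = 0.27 × £0.221 = £0.0597
Payback = £6.53 / £0.0597 per day = 109.4 days

109 days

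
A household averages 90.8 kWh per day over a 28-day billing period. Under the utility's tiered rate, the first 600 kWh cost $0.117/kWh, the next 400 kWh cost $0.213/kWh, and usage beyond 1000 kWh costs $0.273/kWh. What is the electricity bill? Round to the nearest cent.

$576.48

Usage = 90.8 kWh/day × 28 days = 2542.4 kWh
First 600 kWh × $0.117 = $70.20
Next 400 kWh × $0.213 = $85.20
Remaining 1542.4 kWh × $0.273 = $421.08
Total = $576.48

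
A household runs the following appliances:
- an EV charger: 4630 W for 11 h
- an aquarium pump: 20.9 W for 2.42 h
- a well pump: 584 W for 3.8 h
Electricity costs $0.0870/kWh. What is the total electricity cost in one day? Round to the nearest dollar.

EV charger: 4630 W × 11 h = 50,930 Wh = 50.93 kWh
aquarium pump: 20.9 W × 2.42 h = 51 Wh = 0.05058 kWh
well pump: 584 W × 3.8 h = 2,219 Wh = 2.219 kWh
Total energy = 50.93 + 0.05058 + 2.219 = 53.2 kWh
Cost = 53.2 kWh × $0.0870 = $4.63 ≈ $5

$5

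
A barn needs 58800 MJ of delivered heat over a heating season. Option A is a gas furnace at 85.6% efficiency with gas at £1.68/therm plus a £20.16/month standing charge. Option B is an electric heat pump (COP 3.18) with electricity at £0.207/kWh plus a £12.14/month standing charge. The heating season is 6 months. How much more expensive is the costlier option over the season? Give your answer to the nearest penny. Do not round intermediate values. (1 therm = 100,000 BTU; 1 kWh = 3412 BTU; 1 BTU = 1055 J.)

£78.67

Heat load = 58800 MJ = 58,800,000,000 J / 1055 = 55,734,597 BTU
Gas: input = 55,734,597 / 0.856 = 65,110,511 BTU = 651.1 therm → 651.1 × £1.68 = £1,093.86; + 6 × £20.16 standing = £1,214.82
Heat pump: 55,734,597 BTU / 3412 = 16,330 kWh heat; / 3.18 = 5,137 kWh in → × £0.207 = £1,063.31; + 6 × £12.14 standing = £1,136.15
Difference = |£1,214.82 − £1,136.15| = £78.67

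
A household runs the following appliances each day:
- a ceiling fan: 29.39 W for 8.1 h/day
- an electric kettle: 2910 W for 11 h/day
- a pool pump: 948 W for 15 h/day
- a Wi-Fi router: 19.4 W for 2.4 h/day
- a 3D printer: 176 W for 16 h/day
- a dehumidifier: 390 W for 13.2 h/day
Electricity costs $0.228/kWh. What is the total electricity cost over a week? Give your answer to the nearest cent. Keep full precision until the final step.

ceiling fan: 29.39 W × 8.1 h × 7 d = 1,666 Wh = 1.666 kWh
electric kettle: 2910 W × 11 h × 7 d = 224,070 Wh = 224.1 kWh
pool pump: 948 W × 15 h × 7 d = 99,540 Wh = 99.54 kWh
Wi-Fi router: 19.4 W × 2.4 h × 7 d = 326 Wh = 0.3259 kWh
3D printer: 176 W × 16 h × 7 d = 19,712 Wh = 19.71 kWh
dehumidifier: 390 W × 13.2 h × 7 d = 36,036 Wh = 36.04 kWh
Total energy = 1.666 + 224.1 + 99.54 + 0.3259 + 19.71 + 36.04 = 381.4 kWh
Cost = 381.4 kWh × $0.228 = $86.95

$86.95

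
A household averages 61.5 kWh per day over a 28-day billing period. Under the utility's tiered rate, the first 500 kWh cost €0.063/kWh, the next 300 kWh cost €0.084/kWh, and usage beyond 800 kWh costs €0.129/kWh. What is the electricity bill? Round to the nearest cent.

Usage = 61.5 kWh/day × 28 days = 1722 kWh
First 500 kWh × €0.063 = €31.50
Next 300 kWh × €0.084 = €25.20
Remaining 922 kWh × €0.129 = €118.94
Total = €175.64

€175.64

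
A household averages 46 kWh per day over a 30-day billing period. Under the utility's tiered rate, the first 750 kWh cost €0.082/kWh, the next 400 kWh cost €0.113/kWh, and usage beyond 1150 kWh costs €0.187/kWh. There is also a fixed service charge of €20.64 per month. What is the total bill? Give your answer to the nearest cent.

€170.35

Usage = 46 kWh/day × 30 days = 1380 kWh
First 750 kWh × €0.082 = €61.50
Next 400 kWh × €0.113 = €45.20
Remaining 230 kWh × €0.187 = €43.01
Energy charge = €149.71; + service €20.64 = €170.35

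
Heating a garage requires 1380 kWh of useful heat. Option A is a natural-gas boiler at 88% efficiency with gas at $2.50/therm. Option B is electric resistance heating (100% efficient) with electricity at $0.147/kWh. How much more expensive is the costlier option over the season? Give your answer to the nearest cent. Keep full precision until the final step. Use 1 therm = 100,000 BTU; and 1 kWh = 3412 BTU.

Heat load = 1380 kWh × 3412 = 4,708,560 BTU
Gas: input = 4,708,560 / 0.88 = 5,350,636 BTU = 53.51 therm → 53.51 × $2.50 = $133.77
Electric: 4,708,560 BTU / 3412 = 1,380 kWh → × $0.147 = $202.86
Difference = |$133.77 − $202.86| = $69.09

$69.09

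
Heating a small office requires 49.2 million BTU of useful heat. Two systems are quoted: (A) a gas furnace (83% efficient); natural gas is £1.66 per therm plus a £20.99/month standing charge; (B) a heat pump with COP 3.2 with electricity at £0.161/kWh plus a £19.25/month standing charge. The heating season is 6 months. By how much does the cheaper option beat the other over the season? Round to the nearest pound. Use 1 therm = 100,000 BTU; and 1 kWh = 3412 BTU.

£269

Heat load = 49.2 × 10⁶ BTU = 49,200,000 BTU
Gas: input = 49,200,000 / 0.83 = 59,277,108 BTU = 592.8 therm → 592.8 × £1.66 = £984.00; + 6 × £20.99 standing = £1,109.94
Heat pump: 49,200,000 BTU / 3412 = 14,420 kWh heat; / 3.2 = 4,506 kWh in → × £0.161 = £725.49; + 6 × £19.25 standing = £840.99
Difference = |£1,109.94 − £840.99| = £268.95 ≈ £269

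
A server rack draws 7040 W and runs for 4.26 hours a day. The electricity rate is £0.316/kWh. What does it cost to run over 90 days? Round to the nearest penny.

Energy = 7040 W × 4.26 h/day × 90 days = 2,699,136 Wh = 2,699 kWh
Cost = 2,699 kWh × £0.316/kWh = £852.93

£852.93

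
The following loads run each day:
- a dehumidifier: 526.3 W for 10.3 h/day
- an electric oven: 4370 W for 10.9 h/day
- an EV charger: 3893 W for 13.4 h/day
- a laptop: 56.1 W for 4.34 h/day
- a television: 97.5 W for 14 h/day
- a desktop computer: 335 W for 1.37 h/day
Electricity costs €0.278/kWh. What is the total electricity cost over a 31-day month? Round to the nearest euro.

dehumidifier: 526.3 W × 10.3 h × 31 d = 168,048 Wh = 168 kWh
electric oven: 4370 W × 10.9 h × 31 d = 1,476,623 Wh = 1,477 kWh
EV charger: 3893 W × 13.4 h × 31 d = 1,617,152 Wh = 1,617 kWh
laptop: 56.1 W × 4.34 h × 31 d = 7,548 Wh = 7.548 kWh
television: 97.5 W × 14 h × 31 d = 42,315 Wh = 42.31 kWh
desktop computer: 335 W × 1.37 h × 31 d = 14,227 Wh = 14.23 kWh
Total energy = 168 + 1,477 + 1,617 + 7.548 + 42.31 + 14.23 = 3,326 kWh
Cost = 3,326 kWh × €0.278 = €924.60 ≈ €925

€925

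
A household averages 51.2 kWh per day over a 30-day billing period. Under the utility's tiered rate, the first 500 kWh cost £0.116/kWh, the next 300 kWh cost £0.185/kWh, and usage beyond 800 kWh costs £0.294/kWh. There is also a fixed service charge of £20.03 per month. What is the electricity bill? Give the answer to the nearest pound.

£350

Usage = 51.2 kWh/day × 30 days = 1536 kWh
First 500 kWh × £0.116 = £58.00
Next 300 kWh × £0.185 = £55.50
Remaining 736 kWh × £0.294 = £216.38
Energy charge = £329.88; + service £20.03 = £349.91 ≈ £350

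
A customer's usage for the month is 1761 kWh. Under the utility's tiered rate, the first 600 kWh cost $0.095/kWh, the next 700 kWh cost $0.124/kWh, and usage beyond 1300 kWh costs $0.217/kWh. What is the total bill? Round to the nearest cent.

First 600 kWh × $0.095 = $57.00
Next 700 kWh × $0.124 = $86.80
Remaining 461 kWh × $0.217 = $100.04
Total = $243.84

$243.84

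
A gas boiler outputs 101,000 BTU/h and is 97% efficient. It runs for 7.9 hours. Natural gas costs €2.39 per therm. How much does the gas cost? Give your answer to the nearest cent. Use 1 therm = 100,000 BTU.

€19.66

Heat delivered = 101,000 BTU/h × 7.9 h = 797,900 BTU
Gas input = 797,900 / 0.97 = 822,577 BTU
= 822,577 / 100,000 = 8.226 therm
Cost = 8.226 × €2.39/therm = €19.66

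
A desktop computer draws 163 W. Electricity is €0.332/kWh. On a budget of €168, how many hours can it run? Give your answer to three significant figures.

Energy budget = €168 / €0.332 per kWh = 506 kWh = 506,024 Wh
Runtime = 506,024 Wh / 163 W = 3,104 h

3100 h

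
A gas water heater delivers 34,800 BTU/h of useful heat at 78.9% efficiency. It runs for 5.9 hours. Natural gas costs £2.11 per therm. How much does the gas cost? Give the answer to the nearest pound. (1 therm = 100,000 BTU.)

Heat delivered = 34,800 BTU/h × 5.9 h = 205,320 BTU
Gas input = 205,320 / 0.789 = 260,228 BTU
= 260,228 / 100,000 = 2.602 therm
Cost = 2.602 × £2.11/therm = £5.49 ≈ £5

£5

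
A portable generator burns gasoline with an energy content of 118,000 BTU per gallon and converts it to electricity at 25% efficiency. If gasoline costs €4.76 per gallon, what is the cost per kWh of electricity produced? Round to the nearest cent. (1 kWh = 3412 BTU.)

€0.55

Electrical output per gallon = 118,000 BTU × 0.25 / 3412 BTU/kWh = 8.646 kWh
Cost per kWh = €4.76 / 8.646 kWh = €0.551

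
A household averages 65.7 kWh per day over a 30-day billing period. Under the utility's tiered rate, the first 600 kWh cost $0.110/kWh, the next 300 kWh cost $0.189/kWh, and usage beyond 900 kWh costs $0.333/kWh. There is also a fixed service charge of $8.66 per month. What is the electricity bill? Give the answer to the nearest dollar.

Usage = 65.7 kWh/day × 30 days = 1971 kWh
First 600 kWh × $0.110 = $66.00
Next 300 kWh × $0.189 = $56.70
Remaining 1071 kWh × $0.333 = $356.64
Energy charge = $479.34; + service $8.66 = $488.00

$488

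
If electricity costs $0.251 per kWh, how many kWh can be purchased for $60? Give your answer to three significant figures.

239 kWh

$60 / $0.251 per kWh = 239 kWh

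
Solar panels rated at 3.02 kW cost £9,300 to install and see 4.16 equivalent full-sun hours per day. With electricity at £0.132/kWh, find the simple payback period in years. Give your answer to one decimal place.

Daily generation = 3.02 kW × 4.16 h = 12.56 kWh
Annual generation = 12.56 × 365 = 4585.6 kWh
Annual savings = 4585.6 × £0.132 = £605.29
Payback = £9,300 / £605.29 = 15.4 years

15.4 years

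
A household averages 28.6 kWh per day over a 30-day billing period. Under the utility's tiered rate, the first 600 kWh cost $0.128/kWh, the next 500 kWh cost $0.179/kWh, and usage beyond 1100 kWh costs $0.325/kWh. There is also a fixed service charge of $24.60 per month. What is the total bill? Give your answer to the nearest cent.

$147.58

Usage = 28.6 kWh/day × 30 days = 858 kWh
First 600 kWh × $0.128 = $76.80
Next 258 kWh × $0.179 = $46.18
Remaining tier: 0 kWh (not reached)
Energy charge = $122.98; + service $24.60 = $147.58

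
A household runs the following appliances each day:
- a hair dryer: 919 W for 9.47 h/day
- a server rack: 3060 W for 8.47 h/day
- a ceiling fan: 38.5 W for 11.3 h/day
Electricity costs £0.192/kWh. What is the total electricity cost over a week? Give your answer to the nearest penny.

hair dryer: 919 W × 9.47 h × 7 d = 60,921 Wh = 60.92 kWh
server rack: 3060 W × 8.47 h × 7 d = 181,427 Wh = 181.4 kWh
ceiling fan: 38.5 W × 11.3 h × 7 d = 3,045 Wh = 3.045 kWh
Total energy = 60.92 + 181.4 + 3.045 = 245.4 kWh
Cost = 245.4 kWh × £0.192 = £47.12

£47.12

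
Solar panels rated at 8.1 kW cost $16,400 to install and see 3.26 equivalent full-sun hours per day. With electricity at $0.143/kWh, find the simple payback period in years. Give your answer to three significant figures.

Daily generation = 8.1 kW × 3.26 h = 26.41 kWh
Annual generation = 26.41 × 365 = 9638.2 kWh
Annual savings = 9638.2 × $0.143 = $1,378.26
Payback = $16,400 / $1,378.26 = 11.9 years

11.9 years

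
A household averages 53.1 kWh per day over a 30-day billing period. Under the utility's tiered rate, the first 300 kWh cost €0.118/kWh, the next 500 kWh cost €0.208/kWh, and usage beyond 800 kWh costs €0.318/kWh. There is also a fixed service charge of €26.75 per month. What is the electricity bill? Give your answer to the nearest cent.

€418.32

Usage = 53.1 kWh/day × 30 days = 1593 kWh
First 300 kWh × €0.118 = €35.40
Next 500 kWh × €0.208 = €104.00
Remaining 793 kWh × €0.318 = €252.17
Energy charge = €391.57; + service €26.75 = €418.32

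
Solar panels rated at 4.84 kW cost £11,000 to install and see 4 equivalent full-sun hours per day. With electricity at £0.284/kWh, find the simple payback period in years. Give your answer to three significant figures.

Daily generation = 4.84 kW × 4 h = 19.36 kWh
Annual generation = 19.36 × 365 = 7066.4 kWh
Annual savings = 7066.4 × £0.284 = £2,006.86
Payback = £11,000 / £2,006.86 = 5.48 years

5.48 years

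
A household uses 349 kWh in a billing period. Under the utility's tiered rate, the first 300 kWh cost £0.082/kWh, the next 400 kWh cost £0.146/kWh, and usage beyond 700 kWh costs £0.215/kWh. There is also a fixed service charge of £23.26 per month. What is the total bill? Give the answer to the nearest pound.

First 300 kWh × £0.082 = £24.60
Next 49 kWh × £0.146 = £7.15
Remaining tier: 0 kWh (not reached)
Energy charge = £31.75; + service £23.26 = £55.01 ≈ £55

£55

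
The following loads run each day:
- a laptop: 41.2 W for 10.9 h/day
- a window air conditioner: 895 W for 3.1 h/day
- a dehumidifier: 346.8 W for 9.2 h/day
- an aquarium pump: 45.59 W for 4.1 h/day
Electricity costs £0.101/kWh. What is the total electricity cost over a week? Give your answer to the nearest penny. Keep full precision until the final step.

laptop: 41.2 W × 10.9 h × 7 d = 3,144 Wh = 3.144 kWh
window air conditioner: 895 W × 3.1 h × 7 d = 19,422 Wh = 19.42 kWh
dehumidifier: 346.8 W × 9.2 h × 7 d = 22,334 Wh = 22.33 kWh
aquarium pump: 45.59 W × 4.1 h × 7 d = 1,308 Wh = 1.308 kWh
Total energy = 3.144 + 19.42 + 22.33 + 1.308 = 46.21 kWh
Cost = 46.21 kWh × £0.101 = £4.67

£4.67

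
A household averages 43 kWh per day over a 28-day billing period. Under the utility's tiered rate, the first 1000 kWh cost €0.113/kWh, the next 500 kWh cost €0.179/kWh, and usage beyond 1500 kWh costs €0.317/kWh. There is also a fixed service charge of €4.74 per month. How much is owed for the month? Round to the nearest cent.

€154.26

Usage = 43 kWh/day × 28 days = 1204 kWh
First 1000 kWh × €0.113 = €113.00
Next 204 kWh × €0.179 = €36.52
Remaining tier: 0 kWh (not reached)
Energy charge = €149.52; + service €4.74 = €154.26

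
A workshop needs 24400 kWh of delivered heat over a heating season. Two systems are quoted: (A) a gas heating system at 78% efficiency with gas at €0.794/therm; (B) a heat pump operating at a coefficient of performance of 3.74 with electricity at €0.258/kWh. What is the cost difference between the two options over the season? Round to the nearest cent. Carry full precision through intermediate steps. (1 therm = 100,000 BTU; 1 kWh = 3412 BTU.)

€835.74

Heat load = 24400 kWh × 3412 = 83,252,800 BTU
Gas: input = 83,252,800 / 0.780 = 106,734,359 BTU = 1,067 therm → 1,067 × €0.794 = €847.47
Heat pump: 83,252,800 BTU / 3412 = 24,400 kWh heat; / 3.74 = 6,524 kWh in → × €0.258 = €1,683.21
Difference = |€847.47 − €1,683.21| = €835.74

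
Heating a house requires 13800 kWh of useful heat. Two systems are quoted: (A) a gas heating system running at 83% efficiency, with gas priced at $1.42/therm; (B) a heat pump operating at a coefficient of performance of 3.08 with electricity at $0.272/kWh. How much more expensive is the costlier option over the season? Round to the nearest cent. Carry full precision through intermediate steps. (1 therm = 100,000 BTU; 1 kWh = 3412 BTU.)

Heat load = 13800 kWh × 3412 = 47,085,600 BTU
Gas: input = 47,085,600 / 0.83 = 56,729,639 BTU = 567.3 therm → 567.3 × $1.42 = $805.56
Heat pump: 47,085,600 BTU / 3412 = 13,800 kWh heat; / 3.08 = 4,481 kWh in → × $0.272 = $1,218.70
Difference = |$805.56 − $1,218.70| = $413.14

$413.14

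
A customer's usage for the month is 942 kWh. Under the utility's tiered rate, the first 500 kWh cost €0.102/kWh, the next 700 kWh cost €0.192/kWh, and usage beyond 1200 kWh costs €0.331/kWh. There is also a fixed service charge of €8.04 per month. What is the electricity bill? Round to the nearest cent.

First 500 kWh × €0.102 = €51.00
Next 442 kWh × €0.192 = €84.86
Remaining tier: 0 kWh (not reached)
Energy charge = €135.86; + service €8.04 = €143.90

€143.90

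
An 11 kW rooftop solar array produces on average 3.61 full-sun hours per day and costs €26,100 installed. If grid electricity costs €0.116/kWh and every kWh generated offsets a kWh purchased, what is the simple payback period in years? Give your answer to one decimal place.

15.5 years

Daily generation = 11 kW × 3.61 h = 39.71 kWh
Annual generation = 39.71 × 365 = 14494 kWh
Annual savings = 14494 × €0.116 = €1,681.32
Payback = €26,100 / €1,681.32 = 15.5 years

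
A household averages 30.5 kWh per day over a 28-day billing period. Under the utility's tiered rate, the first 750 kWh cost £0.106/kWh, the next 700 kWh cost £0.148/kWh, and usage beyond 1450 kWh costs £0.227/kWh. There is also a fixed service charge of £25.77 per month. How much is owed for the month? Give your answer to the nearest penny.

Usage = 30.5 kWh/day × 28 days = 854 kWh
First 750 kWh × £0.106 = £79.50
Next 104 kWh × £0.148 = £15.39
Remaining tier: 0 kWh (not reached)
Energy charge = £94.89; + service £25.77 = £120.66

£120.66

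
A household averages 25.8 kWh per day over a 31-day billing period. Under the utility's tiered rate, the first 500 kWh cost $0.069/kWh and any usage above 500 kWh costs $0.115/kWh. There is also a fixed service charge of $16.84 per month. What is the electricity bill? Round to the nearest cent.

$85.82

Usage = 25.8 kWh/day × 31 days = 799.8 kWh
First 500 kWh × $0.069 = $34.50
Remaining 299.8 kWh × $0.115 = $34.48
Energy charge = $68.98; + service $16.84 = $85.82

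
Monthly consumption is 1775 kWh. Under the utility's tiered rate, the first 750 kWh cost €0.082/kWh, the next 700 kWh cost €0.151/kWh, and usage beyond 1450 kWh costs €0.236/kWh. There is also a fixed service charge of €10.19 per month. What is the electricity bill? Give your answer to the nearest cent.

€254.09

First 750 kWh × €0.082 = €61.50
Next 700 kWh × €0.151 = €105.70
Remaining 325 kWh × €0.236 = €76.70
Energy charge = €243.90; + service €10.19 = €254.09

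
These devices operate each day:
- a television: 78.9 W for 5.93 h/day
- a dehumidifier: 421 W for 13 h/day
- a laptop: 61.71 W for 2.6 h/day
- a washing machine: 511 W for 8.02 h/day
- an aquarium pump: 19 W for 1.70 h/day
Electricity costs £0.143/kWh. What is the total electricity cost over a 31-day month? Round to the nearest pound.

£45

television: 78.9 W × 5.93 h × 31 d = 14,504 Wh = 14.5 kWh
dehumidifier: 421 W × 13 h × 31 d = 169,663 Wh = 169.7 kWh
laptop: 61.71 W × 2.6 h × 31 d = 4,974 Wh = 4.974 kWh
washing machine: 511 W × 8.02 h × 31 d = 127,045 Wh = 127 kWh
aquarium pump: 19 W × 1.70 h × 31 d = 1,001 Wh = 1.001 kWh
Total energy = 14.5 + 169.7 + 4.974 + 127 + 1.001 = 317.2 kWh
Cost = 317.2 kWh × £0.143 = £45.36 ≈ £45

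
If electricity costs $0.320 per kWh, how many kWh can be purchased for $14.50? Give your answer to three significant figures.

45.3 kWh

$14.50 / $0.320 per kWh = 45.31 kWh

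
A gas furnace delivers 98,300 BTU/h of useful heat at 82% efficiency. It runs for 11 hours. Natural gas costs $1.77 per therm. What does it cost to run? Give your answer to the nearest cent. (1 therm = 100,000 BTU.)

Heat delivered = 98,300 BTU/h × 11 h = 1,081,300 BTU
Gas input = 1,081,300 / 0.82 = 1,318,659 BTU
= 1,318,659 / 100,000 = 13.19 therm
Cost = 13.19 × $1.77/therm = $23.34

$23.34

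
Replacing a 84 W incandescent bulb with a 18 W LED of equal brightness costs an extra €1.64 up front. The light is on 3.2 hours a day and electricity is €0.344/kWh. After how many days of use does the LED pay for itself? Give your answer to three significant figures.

Power saved = 84 − 18 = 66 W
Daily energy saved = 66 W × 3.2 h = 211.2 Wh = 0.2112 kWh
Daily savings = 0.2112 × €0.344 = €0.0727
Payback = €1.64 / €0.0727 per day = 22.57 days

22.6 days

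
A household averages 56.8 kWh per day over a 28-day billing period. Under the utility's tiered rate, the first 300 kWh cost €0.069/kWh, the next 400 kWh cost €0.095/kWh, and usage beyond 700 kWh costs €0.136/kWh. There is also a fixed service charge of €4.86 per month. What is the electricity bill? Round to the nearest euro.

€185

Usage = 56.8 kWh/day × 28 days = 1590.4 kWh
First 300 kWh × €0.069 = €20.70
Next 400 kWh × €0.095 = €38.00
Remaining 890.4 kWh × €0.136 = €121.09
Energy charge = €179.79; + service €4.86 = €184.65 ≈ €185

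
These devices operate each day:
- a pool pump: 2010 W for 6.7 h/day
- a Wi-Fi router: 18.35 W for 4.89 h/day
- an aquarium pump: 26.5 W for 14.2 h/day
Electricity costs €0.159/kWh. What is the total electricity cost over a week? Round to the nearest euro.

pool pump: 2010 W × 6.7 h × 7 d = 94,269 Wh = 94.27 kWh
Wi-Fi router: 18.35 W × 4.89 h × 7 d = 628 Wh = 0.6281 kWh
aquarium pump: 26.5 W × 14.2 h × 7 d = 2,634 Wh = 2.634 kWh
Total energy = 94.27 + 0.6281 + 2.634 = 97.53 kWh
Cost = 97.53 kWh × €0.159 = €15.51 ≈ €16

€16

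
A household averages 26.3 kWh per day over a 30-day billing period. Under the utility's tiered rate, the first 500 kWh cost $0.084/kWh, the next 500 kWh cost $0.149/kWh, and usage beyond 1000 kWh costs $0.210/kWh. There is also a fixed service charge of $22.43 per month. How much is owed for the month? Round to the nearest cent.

Usage = 26.3 kWh/day × 30 days = 789 kWh
First 500 kWh × $0.084 = $42.00
Next 289 kWh × $0.149 = $43.06
Remaining tier: 0 kWh (not reached)
Energy charge = $85.06; + service $22.43 = $107.49

$107.49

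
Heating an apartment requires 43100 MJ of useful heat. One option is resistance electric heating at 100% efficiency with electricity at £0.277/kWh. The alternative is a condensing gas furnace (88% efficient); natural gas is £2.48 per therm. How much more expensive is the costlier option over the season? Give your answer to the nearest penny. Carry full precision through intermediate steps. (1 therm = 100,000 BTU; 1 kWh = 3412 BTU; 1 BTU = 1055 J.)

Heat load = 43100 MJ = 43,100,000,000 J / 1055 = 40,853,081 BTU
Gas: input = 40,853,081 / 0.88 = 46,423,955 BTU = 464.2 therm → 464.2 × £2.48 = £1,151.31
Electric: 40,853,081 BTU / 3412 = 11,970 kWh → × £0.277 = £3,316.62
Difference = |£1,151.31 − £3,316.62| = £2,165.30

£2165.30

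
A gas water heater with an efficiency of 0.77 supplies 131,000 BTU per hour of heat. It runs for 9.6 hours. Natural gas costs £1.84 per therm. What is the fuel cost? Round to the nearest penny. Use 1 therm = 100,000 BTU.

Heat delivered = 131,000 BTU/h × 9.6 h = 1,257,600 BTU
Gas input = 1,257,600 / 0.77 = 1,633,247 BTU
= 1,633,247 / 100,000 = 16.33 therm
Cost = 16.33 × £1.84/therm = £30.05

£30.05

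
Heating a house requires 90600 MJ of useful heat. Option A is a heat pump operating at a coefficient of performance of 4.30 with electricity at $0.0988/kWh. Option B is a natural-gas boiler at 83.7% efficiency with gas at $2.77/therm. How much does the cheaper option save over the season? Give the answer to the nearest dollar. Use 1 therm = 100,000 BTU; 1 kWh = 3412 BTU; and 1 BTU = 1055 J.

$2264

Heat load = 90600 MJ = 90,600,000,000 J / 1055 = 85,876,777 BTU
Gas: input = 85,876,777 / 0.837 = 102,600,690 BTU = 1,026 therm → 1,026 × $2.77 = $2,842.04
Heat pump: 85,876,777 BTU / 3412 = 25,170 kWh heat; / 4.30 = 5,853 kWh in → × $0.0988 = $578.30
Difference = |$2,842.04 − $578.30| = $2,263.74 ≈ $2264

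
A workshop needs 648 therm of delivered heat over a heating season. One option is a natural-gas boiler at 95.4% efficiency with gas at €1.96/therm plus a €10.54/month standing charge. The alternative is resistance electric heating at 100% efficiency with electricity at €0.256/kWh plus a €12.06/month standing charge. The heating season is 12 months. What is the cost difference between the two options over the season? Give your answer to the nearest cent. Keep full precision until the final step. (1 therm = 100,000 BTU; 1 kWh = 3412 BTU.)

Heat load = 648 therm × 100,000 = 64,800,000 BTU
Gas: input = 64,800,000 / 0.954 = 67,924,528 BTU = 679.2 therm → 679.2 × €1.96 = €1,331.32; + 12 × €10.54 standing = €1,457.80
Electric: 64,800,000 BTU / 3412 = 18,990 kWh → × €0.256 = €4,861.90; + 12 × €12.06 standing = €5,006.62
Difference = |€1,457.80 − €5,006.62| = €3,548.82

€3548.82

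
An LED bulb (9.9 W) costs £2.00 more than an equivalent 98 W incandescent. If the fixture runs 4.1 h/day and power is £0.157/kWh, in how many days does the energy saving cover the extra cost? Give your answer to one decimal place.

35.3 days

Power saved = 98 − 9.9 = 88.1 W
Daily energy saved = 88.1 W × 4.1 h = 361.2 Wh = 0.36121 kWh
Daily savings = 0.36121 × £0.157 = £0.0567
Payback = £2.00 / £0.0567 per day = 35.27 days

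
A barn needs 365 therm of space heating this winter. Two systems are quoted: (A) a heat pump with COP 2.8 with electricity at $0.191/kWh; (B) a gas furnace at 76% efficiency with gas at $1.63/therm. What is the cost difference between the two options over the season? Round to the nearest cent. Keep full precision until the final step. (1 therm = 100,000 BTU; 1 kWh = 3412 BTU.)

$53.10

Heat load = 365 therm × 100,000 = 36,500,000 BTU
Gas: input = 36,500,000 / 0.76 = 48,026,316 BTU = 480.3 therm → 480.3 × $1.63 = $782.83
Heat pump: 36,500,000 BTU / 3412 = 10,700 kWh heat; / 2.8 = 3,821 kWh in → × $0.191 = $729.72
Difference = |$782.83 − $729.72| = $53.10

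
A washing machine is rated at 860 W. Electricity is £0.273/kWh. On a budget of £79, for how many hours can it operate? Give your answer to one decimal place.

336.5 h

Energy budget = £79 / £0.273 per kWh = 289.4 kWh = 289,377 Wh
Runtime = 289,377 Wh / 860 W = 336.5 h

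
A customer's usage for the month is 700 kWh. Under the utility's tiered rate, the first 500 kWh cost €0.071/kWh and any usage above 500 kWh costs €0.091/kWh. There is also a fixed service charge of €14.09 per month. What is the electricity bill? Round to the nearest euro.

€68

First 500 kWh × €0.071 = €35.50
Remaining 200 kWh × €0.091 = €18.20
Energy charge = €53.70; + service €14.09 = €67.79 ≈ €68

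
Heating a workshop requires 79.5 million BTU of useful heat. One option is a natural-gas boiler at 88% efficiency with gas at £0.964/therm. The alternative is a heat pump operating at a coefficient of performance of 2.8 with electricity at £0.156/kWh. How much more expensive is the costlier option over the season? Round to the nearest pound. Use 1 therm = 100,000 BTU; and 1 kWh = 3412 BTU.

Heat load = 79.5 × 10⁶ BTU = 79,500,000 BTU
Gas: input = 79,500,000 / 0.88 = 90,340,909 BTU = 903.4 therm → 903.4 × £0.964 = £870.89
Heat pump: 79,500,000 BTU / 3412 = 23,300 kWh heat; / 2.8 = 8,321 kWh in → × £0.156 = £1,298.15
Difference = |£870.89 − £1,298.15| = £427.26 ≈ £427

£427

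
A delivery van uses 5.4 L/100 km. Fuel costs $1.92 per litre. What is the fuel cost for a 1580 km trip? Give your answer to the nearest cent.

Fuel = 5.4 L/100 km × 1580 km / 100 = 85.32 L
Cost = 85.32 L × $1.92/L = $163.81

$163.81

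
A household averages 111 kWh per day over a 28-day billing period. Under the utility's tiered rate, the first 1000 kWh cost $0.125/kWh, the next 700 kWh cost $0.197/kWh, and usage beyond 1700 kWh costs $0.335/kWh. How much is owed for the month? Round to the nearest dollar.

$735

Usage = 111 kWh/day × 28 days = 3108 kWh
First 1000 kWh × $0.125 = $125.00
Next 700 kWh × $0.197 = $137.90
Remaining 1408 kWh × $0.335 = $471.68
Total = $734.58 ≈ $735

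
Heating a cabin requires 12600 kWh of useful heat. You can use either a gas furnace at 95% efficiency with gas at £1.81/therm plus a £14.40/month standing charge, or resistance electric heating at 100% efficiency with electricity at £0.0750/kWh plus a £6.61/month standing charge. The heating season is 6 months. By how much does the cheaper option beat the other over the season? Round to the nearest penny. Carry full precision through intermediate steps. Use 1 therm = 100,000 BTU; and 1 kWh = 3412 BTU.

£79.16

Heat load = 12600 kWh × 3412 = 42,991,200 BTU
Gas: input = 42,991,200 / 0.95 = 45,253,895 BTU = 452.5 therm → 452.5 × £1.81 = £819.10; + 6 × £14.40 standing = £905.50
Electric: 42,991,200 BTU / 3412 = 12,600 kWh → × £0.0750 = £945.00; + 6 × £6.61 standing = £984.66
Difference = |£905.50 − £984.66| = £79.16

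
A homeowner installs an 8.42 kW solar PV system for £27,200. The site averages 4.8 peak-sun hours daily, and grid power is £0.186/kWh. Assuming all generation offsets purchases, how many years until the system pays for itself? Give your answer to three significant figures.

Daily generation = 8.42 kW × 4.8 h = 40.42 kWh
Annual generation = 40.42 × 365 = 14752 kWh
Annual savings = 14752 × £0.186 = £2,743.84
Payback = £27,200 / £2,743.84 = 9.91 years

9.91 years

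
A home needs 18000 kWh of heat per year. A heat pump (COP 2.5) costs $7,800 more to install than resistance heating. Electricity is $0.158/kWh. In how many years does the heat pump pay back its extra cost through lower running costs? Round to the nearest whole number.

Resistance: 18000 kWh × $0.158 = $2,844.00/yr
Heat pump: 18000 / 2.5 = 7200 kWh in → × $0.158 = $1,137.60/yr
Annual savings = $1,706.40
Payback = $7,800 / $1,706.40 = 4.57 years

5 years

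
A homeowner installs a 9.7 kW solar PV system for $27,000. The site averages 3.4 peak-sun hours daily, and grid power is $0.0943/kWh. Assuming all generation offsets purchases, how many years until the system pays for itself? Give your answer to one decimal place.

23.8 years

Daily generation = 9.7 kW × 3.4 h = 32.98 kWh
Annual generation = 32.98 × 365 = 12038 kWh
Annual savings = 12038 × $0.0943 = $1,135.16
Payback = $27,000 / $1,135.16 = 23.8 years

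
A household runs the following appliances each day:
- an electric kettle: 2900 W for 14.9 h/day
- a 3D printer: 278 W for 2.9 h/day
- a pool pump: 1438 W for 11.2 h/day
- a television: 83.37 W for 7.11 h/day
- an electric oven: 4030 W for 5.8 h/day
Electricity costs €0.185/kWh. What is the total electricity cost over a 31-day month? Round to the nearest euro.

electric kettle: 2900 W × 14.9 h × 31 d = 1,339,510 Wh = 1,340 kWh
3D printer: 278 W × 2.9 h × 31 d = 24,992 Wh = 24.99 kWh
pool pump: 1438 W × 11.2 h × 31 d = 499,274 Wh = 499.3 kWh
television: 83.37 W × 7.11 h × 31 d = 18,376 Wh = 18.38 kWh
electric oven: 4030 W × 5.8 h × 31 d = 724,594 Wh = 724.6 kWh
Total energy = 1,340 + 24.99 + 499.3 + 18.38 + 724.6 = 2,607 kWh
Cost = 2,607 kWh × €0.185 = €482.25 ≈ €482

€482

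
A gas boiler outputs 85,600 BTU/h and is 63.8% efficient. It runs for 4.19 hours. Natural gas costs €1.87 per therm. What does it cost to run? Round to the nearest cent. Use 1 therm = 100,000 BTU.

Heat delivered = 85,600 BTU/h × 4.19 h = 358,664 BTU
Gas input = 358,664 / 0.638 = 562,169 BTU
= 562,169 / 100,000 = 5.622 therm
Cost = 5.622 × €1.87/therm = €10.51

€10.51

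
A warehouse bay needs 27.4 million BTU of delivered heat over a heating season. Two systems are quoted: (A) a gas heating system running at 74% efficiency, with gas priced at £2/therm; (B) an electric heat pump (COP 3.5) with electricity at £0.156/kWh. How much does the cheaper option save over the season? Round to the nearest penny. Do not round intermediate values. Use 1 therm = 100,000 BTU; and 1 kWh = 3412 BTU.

£382.61

Heat load = 27.4 × 10⁶ BTU = 27,400,000 BTU
Gas: input = 27,400,000 / 0.74 = 37,027,027 BTU = 370.3 therm → 370.3 × £2 = £740.54
Heat pump: 27,400,000 BTU / 3412 = 8,030 kWh heat; / 3.5 = 2,294 kWh in → × £0.156 = £357.93
Difference = |£740.54 − £357.93| = £382.61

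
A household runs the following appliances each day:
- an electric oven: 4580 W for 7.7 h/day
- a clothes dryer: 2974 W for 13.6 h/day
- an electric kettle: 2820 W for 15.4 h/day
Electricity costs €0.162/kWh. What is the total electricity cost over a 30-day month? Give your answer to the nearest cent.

€579.02

electric oven: 4580 W × 7.7 h × 30 d = 1,057,980 Wh = 1,058 kWh
clothes dryer: 2974 W × 13.6 h × 30 d = 1,213,392 Wh = 1,213 kWh
electric kettle: 2820 W × 15.4 h × 30 d = 1,302,840 Wh = 1,303 kWh
Total energy = 1,058 + 1,213 + 1,303 = 3,574 kWh
Cost = 3,574 kWh × €0.162 = €579.02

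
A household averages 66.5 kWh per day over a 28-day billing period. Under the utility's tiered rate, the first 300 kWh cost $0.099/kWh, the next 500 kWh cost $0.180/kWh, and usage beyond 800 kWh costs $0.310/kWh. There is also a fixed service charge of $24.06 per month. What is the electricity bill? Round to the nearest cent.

Usage = 66.5 kWh/day × 28 days = 1862 kWh
First 300 kWh × $0.099 = $29.70
Next 500 kWh × $0.180 = $90.00
Remaining 1062 kWh × $0.310 = $329.22
Energy charge = $448.92; + service $24.06 = $472.98

$472.98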